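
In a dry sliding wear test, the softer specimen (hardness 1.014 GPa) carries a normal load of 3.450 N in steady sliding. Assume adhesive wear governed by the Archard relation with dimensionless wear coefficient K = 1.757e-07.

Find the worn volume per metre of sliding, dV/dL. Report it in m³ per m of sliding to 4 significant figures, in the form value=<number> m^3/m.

Intermediates are shown rounded; all working math runs at full precision; rounded once at the end: four significant figures.
Hardness H = 1.014 GPa = 1.014e+09 Pa.
Working in SI base units: W = 3.450 N, H = 1.014e+09 Pa, K = 1.757e-07.
The wear rate dV/dL = K·W/H, so: 1.757e-07 · 3.450 / 1.014e+09 = 5.978e-16 m³/m.

value=5.978e-16 m^3/m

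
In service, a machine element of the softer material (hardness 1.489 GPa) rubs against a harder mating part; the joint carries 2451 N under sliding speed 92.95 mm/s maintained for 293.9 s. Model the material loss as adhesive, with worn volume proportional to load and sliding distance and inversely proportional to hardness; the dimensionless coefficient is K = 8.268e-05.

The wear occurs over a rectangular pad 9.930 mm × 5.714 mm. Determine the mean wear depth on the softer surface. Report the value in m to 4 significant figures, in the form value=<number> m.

value=6.553e-05 m

Shown intermediates are rounded, and every step carries full precision; rounded once at the end: four significant figures.
Sliding speed v = 92.95 mm/s = 0.09295 m/s. Total distance L = v·t = 0.09295 m/s × 293.9 s = 27.32 m.
Hardness H = 1.489 GPa = 1.489e+09 Pa.
Pad sides 9.930 mm × 5.714 mm = 0.009930 m × 0.005714 m. Contact area A = 0.009930 m × 0.005714 m = 5.674e-05 m².
SI base units throughout: W = 2451 N, H = 1.489e+09 Pa, K = 8.268e-05.
Volume removed: V = K·W·L/H = 8.268e-05 · 2451 · 27.32 / 1.489e+09 = 3.718e-09 m³.
Average depth h = V/A = 3.718e-09 / 5.674e-05 = 6.553e-05 m.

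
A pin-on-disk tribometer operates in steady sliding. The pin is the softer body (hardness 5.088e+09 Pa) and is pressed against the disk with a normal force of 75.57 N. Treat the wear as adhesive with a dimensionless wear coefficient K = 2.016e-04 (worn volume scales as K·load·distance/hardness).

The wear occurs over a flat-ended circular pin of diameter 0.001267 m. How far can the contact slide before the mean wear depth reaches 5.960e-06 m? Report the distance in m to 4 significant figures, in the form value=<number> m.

value=2.510 m

The algebra carries full precision, and intermediate values are displayed rounded; rounded once at the end: 4 significant figures.
Contact area A = π·d²/4 = π·(0.001267 m)²/4 = 1.261e-06 m².
In SI base units, W = 75.57 N, H = 5.088e+09 Pa, K = 2.016e-04.
Limit volume V_lim = h_lim·A = 5.960e-06 · 1.261e-06 = 7.514e-12 m³.
Inverting, life L = V_lim·H/(K·W) = 7.514e-12 · 5.088e+09 / (2.016e-04 · 75.57) = 2.510 m.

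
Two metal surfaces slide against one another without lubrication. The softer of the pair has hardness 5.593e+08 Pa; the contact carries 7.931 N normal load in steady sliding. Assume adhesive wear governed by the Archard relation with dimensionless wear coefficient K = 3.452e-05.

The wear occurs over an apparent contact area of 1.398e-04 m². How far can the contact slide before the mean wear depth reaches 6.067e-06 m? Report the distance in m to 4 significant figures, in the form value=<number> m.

Intermediates are shown rounded; all working math keeps full float precision. Rounded just once: 4 significant digits.
Expressed in SI base units: W = 7.931 N, H = 5.593e+08 Pa, K = 3.452e-05.
Permissible volume V_lim = h_lim·A = 6.067e-06 · 1.398e-04 = 8.482e-10 m³.
Sliding life L = V_lim·H/(K·W) = 8.482e-10 · 5.593e+08 / (3.452e-05 · 7.931) = 1733 m.

value=1733 m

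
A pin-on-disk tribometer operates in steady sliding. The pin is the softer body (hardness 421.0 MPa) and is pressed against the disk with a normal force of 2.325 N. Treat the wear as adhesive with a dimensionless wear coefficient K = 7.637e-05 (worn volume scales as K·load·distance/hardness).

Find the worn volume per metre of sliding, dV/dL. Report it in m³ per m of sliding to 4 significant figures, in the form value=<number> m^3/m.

Intermediates appear rounded. All arithmetic maintains full precision. Rounded just once to four significant figures.
Hardness H = 421.0 MPa = 4.210e+08 Pa.
As SI base values: W = 2.325 N, H = 4.210e+08 Pa, K = 7.637e-05.
Wear rate dV/dL = K·W/H: 7.637e-05 · 2.325 / 4.210e+08 = 4.218e-13 m³/m.

value=4.218e-13 m^3/m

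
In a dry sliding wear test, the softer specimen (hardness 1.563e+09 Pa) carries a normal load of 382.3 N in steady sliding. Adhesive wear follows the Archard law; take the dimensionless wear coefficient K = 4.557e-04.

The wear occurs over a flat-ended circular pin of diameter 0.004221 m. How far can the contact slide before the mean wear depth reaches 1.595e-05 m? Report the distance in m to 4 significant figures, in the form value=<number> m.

value=2.002 m

Each operation holds exact precision, and the intermediates appear rounded, and one last rounding: four significant digits.
Convert: Contact area A = π·d²/4 = π·(0.004221 m)²/4 = 1.399e-05 m².
In SI base units, W = 382.3 N, H = 1.563e+09 Pa, K = 4.557e-04.
Limit volume V_lim = h_lim·A = 1.595e-05 · 1.399e-05 = 2.232e-10 m³.
So the life L = V_lim·H/(K·W) = 2.232e-10 · 1.563e+09 / (4.557e-04 · 382.3) = 2.002 m.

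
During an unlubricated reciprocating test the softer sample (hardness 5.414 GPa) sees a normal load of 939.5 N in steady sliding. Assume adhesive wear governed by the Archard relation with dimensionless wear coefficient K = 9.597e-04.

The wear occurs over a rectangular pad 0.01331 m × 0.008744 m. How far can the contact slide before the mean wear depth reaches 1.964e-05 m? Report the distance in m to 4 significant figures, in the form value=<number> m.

All working math maintains full precision, and intermediates appear rounded. Rounded once at the end to four significant digits.
Convert: Hardness H = 5.414 GPa = 5.414e+09 Pa.
Convert: Contact area A = 0.01331 m × 0.008744 m = 1.164e-04 m².
Expressed in SI base units: W = 939.5 N, H = 5.414e+09 Pa, K = 9.597e-04.
Permissible volume V_lim = h_lim·A = 1.964e-05 · 1.164e-04 = 2.286e-09 m³.
Life L = V_lim·H/(K·W) = 2.286e-09 · 5.414e+09 / (9.597e-04 · 939.5) = 13.73 m.

value=13.73 m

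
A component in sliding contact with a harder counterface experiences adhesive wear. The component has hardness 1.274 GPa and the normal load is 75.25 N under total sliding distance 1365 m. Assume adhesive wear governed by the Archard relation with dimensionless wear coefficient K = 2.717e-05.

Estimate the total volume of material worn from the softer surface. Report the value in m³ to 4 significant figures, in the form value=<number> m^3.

value=2.191e-09 m^3

All working math maintains full precision — intermediates are printed rounded. Rounded just once: four significant digits.
Convert: Hardness H = 1.274 GPa = 1.274e+09 Pa.
Restated in SI base units: W = 75.25 N, H = 1.274e+09 Pa, K = 2.717e-05.
Apply Archard: V = K·W·L/H = 2.717e-05 · 75.25 · 1365 / 1.274e+09 = 2.191e-09 m³.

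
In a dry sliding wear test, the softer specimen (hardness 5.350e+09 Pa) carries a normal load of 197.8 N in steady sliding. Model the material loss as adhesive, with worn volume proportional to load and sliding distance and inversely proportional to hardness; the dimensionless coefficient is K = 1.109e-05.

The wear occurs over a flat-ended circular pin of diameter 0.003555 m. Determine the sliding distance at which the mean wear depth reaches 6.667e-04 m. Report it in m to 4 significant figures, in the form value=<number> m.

value=1.614e+04 m

Every step holds exact precision, and the intermediates are shown rounded — a lone final rounding: 4 significant figures.
Convert: Contact area A = π·d²/4 = π·(0.003555 m)²/4 = 9.926e-06 m².
In SI base units: W = 197.8 N, H = 5.350e+09 Pa, K = 1.109e-05.
Allowed volume V_lim = h_lim·A = 6.667e-04 · 9.926e-06 = 6.618e-09 m³.
Life L = V_lim·H/(K·W) = 6.618e-09 · 5.350e+09 / (1.109e-05 · 197.8) = 1.614e+04 m.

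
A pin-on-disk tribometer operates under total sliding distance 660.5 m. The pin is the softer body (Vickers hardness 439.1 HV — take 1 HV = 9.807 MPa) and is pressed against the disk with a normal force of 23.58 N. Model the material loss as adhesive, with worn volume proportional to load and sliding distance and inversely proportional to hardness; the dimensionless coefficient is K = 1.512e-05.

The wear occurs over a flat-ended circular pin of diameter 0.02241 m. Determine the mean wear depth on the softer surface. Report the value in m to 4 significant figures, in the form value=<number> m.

The intermediates are printed rounded, and the algebra runs at exact precision; a single final rounding, at four significant figures.
Hardness H = 439.1 HV × 9.807 MPa/HV = 4306 MPa = 4.306e+09 Pa.
Contact area A = π·d²/4 = π·(0.02241 m)²/4 = 3.944e-04 m².
SI base units throughout: W = 23.58 N, H = 4.306e+09 Pa, K = 1.512e-05.
Worn volume V = K·W·L/H = 1.512e-05 · 23.58 · 660.5 / 4.306e+09 = 5.469e-11 m³.
Depth of wear h = V/A = 5.469e-11 / 3.944e-04 = 1.386e-07 m.

value=1.386e-07 m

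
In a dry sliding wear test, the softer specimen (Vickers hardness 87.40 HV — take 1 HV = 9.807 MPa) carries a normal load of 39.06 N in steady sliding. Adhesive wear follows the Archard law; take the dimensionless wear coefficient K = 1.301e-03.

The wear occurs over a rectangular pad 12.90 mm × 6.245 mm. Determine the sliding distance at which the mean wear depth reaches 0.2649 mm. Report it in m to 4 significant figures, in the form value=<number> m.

Every step holds full precision — intermediates are shown rounded; a single final rounding to 4 significant figures.
Hardness H = 87.40 HV × 9.807 MPa/HV = 857.1 MPa = 8.571e+08 Pa.
Pad sides 12.90 mm × 6.245 mm = 0.01290 m × 0.006245 m. Contact area A = 0.01290 m × 0.006245 m = 8.056e-05 m².
Depth limit h_lim = 0.2649 mm = 2.649e-04 m.
Working in SI base units: W = 39.06 N, H = 8.571e+08 Pa, K = 1.301e-03.
Wearable volume V_lim = h_lim·A = 2.649e-04 · 8.056e-05 = 2.134e-08 m³.
Life L = V_lim·H/(K·W) = 2.134e-08 · 8.571e+08 / (1.301e-03 · 39.06) = 360.0 m.

value=360.0 m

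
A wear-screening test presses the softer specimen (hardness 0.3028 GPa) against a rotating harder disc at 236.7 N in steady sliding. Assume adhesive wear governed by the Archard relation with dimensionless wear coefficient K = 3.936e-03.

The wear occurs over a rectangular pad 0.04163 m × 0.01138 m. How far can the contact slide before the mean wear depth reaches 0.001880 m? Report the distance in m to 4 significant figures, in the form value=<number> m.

value=289.5 m

Intermediate values are shown rounded, and the algebra runs at full precision. Rounded once at the end to four significant digits.
Hardness H = 0.3028 GPa = 3.028e+08 Pa.
Contact area A = 0.04163 m × 0.01138 m = 4.737e-04 m².
Expressed in SI base units: W = 236.7 N, H = 3.028e+08 Pa, K = 3.936e-03.
Limit volume V_lim = h_lim·A = 0.001880 · 4.737e-04 = 8.906e-07 m³.
Life L = V_lim·H/(K·W) = 8.906e-07 · 3.028e+08 / (3.936e-03 · 236.7) = 289.5 m.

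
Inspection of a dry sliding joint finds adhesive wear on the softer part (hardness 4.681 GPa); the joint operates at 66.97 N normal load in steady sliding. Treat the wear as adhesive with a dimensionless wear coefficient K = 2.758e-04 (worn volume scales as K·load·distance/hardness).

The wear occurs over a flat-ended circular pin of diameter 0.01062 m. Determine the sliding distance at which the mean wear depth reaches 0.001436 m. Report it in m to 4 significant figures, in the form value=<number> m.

value=3.224e+04 m

Intermediates are displayed rounded; every step carries full precision. Rounded just once, at four significant digits.
Hardness H = 4.681 GPa = 4.681e+09 Pa.
Contact area A = π·d²/4 = π·(0.01062 m)²/4 = 8.858e-05 m².
In SI base units, W = 66.97 N, H = 4.681e+09 Pa, K = 2.758e-04.
At the depth limit, V_lim = h_lim·A = 0.001436 · 8.858e-05 = 1.272e-07 m³.
Thus life L = V_lim·H/(K·W) = 1.272e-07 · 4.681e+09 / (2.758e-04 · 66.97) = 3.224e+04 m.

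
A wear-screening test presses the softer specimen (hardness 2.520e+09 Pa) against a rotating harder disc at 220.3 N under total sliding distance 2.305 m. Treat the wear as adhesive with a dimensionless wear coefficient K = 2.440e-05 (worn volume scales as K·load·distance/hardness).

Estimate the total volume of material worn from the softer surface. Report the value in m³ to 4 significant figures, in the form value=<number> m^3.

value=4.917e-12 m^3

Each operation carries full precision — intermediates appear rounded — one final rounding to four significant digits.
In SI base units: W = 220.3 N, H = 2.520e+09 Pa, K = 2.440e-05.
Wear volume V = K·W·L/H = 2.440e-05 · 220.3 · 2.305 / 2.520e+09 = 4.917e-12 m³.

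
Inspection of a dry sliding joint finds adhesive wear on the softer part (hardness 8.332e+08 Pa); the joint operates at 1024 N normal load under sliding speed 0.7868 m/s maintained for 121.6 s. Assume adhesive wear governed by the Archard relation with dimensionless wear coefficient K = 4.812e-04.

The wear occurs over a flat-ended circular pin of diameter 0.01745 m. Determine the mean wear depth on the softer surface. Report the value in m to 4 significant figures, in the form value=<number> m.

value=2.366e-04 m

The computation maintains full float precision — shown intermediates are rounded; a lone final rounding, at 4 significant digits.
Path length L = v·t = 0.7868 m/s × 121.6 s = 95.67 m.
Contact area A = π·d²/4 = π·(0.01745 m)²/4 = 2.392e-04 m².
Restated in SI base units: W = 1024 N, H = 8.332e+08 Pa, K = 4.812e-04.
Archard relation: V = K·W·L/H = 4.812e-04 · 1024 · 95.67 / 8.332e+08 = 5.658e-08 m³.
Mean wear depth h = V/A = 5.658e-08 / 2.392e-04 = 2.366e-04 m.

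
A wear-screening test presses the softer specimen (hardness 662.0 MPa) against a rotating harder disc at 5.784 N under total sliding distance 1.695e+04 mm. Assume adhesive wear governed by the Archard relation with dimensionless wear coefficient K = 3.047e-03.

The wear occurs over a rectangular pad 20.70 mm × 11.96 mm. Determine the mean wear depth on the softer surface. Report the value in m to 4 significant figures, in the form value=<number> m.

value=1.823e-06 m

The intermediates are shown rounded. All working math keeps full precision, and rounded just once to four significant digits.
Total distance L = 1.695e+04 mm = 16.95 m.
Hardness H = 662.0 MPa = 6.620e+08 Pa.
Pad sides 20.70 mm × 11.96 mm = 0.02070 m × 0.01196 m. Contact area A = 0.02070 m × 0.01196 m = 2.476e-04 m².
In SI base units: W = 5.784 N, H = 6.620e+08 Pa, K = 3.047e-03.
The Archard volume V = K·W·L/H = 3.047e-03 · 5.784 · 16.95 / 6.620e+08 = 4.512e-10 m³.
Average depth h = V/A = 4.512e-10 / 2.476e-04 = 1.823e-06 m.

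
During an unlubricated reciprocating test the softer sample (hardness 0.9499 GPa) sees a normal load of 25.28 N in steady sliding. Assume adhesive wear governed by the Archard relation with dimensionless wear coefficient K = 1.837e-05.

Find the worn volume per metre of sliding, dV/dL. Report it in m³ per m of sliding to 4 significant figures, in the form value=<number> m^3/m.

Quoted intermediates are rounded — the algebra runs at full precision; one last rounding, at 4 significant figures.
Convert: Hardness H = 0.9499 GPa = 9.499e+08 Pa.
In SI base units, W = 25.28 N, H = 9.499e+08 Pa, K = 1.837e-05.
Rate of wear dV/dL = K·W/H (independent of L): 1.837e-05 · 25.28 / 9.499e+08 = 4.889e-13 m³/m.

value=4.889e-13 m^3/m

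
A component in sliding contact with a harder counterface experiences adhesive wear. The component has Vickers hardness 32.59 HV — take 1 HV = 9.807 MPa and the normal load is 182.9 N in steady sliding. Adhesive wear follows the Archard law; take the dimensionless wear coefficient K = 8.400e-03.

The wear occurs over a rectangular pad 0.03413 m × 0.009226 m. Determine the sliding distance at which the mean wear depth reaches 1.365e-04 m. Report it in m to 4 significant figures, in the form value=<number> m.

value=8.941 m

Intermediate values are printed rounded, and all working math runs at full precision, and rounded once at the end, at four significant digits.
Hardness H = 32.59 HV × 9.807 MPa/HV = 319.6 MPa = 3.196e+08 Pa.
Contact area A = 0.03413 m × 0.009226 m = 3.149e-04 m².
Working in SI base units: W = 182.9 N, H = 3.196e+08 Pa, K = 8.400e-03.
Volume at the limit: V_lim = h_lim·A = 1.365e-04 · 3.149e-04 = 4.298e-08 m³.
Inverting, life L = V_lim·H/(K·W) = 4.298e-08 · 3.196e+08 / (8.400e-03 · 182.9) = 8.941 m.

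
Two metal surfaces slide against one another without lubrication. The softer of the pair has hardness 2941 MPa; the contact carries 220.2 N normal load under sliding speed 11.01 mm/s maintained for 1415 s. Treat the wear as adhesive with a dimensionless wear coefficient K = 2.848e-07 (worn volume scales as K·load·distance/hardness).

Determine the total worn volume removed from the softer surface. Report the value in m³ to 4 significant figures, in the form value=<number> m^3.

Quoted intermediates are rounded. The computation keeps full float precision — rounded once at the end to four significant digits.
Sliding speed v = 11.01 mm/s = 0.01101 m/s. Total distance L = v·t = 0.01101 m/s × 1415 s = 15.58 m.
Hardness H = 2941 MPa = 2.941e+09 Pa.
SI base units throughout: W = 220.2 N, H = 2.941e+09 Pa, K = 2.848e-07.
Volume removed: V = K·W·L/H = 2.848e-07 · 220.2 · 15.58 / 2.941e+09 = 3.322e-13 m³.

value=3.322e-13 m^3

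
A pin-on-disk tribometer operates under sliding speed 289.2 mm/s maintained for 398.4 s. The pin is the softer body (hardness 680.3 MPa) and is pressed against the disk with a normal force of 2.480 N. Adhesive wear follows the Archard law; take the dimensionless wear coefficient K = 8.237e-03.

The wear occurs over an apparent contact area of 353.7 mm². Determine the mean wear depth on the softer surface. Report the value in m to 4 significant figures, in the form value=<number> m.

Intermediates are displayed rounded, and all arithmetic runs at full float precision. Rounded just once to 4 significant figures.
Sliding speed v = 289.2 mm/s = 0.2892 m/s. The distance L = v·t = 0.2892 m/s × 398.4 s = 115.2 m.
Hardness H = 680.3 MPa = 6.803e+08 Pa.
Contact area A = 353.7 mm² = 3.537e-04 m².
Expressed in SI base units: W = 2.480 N, H = 6.803e+08 Pa, K = 8.237e-03.
Wear volume V = K·W·L/H = 8.237e-03 · 2.480 · 115.2 / 6.803e+08 = 3.460e-09 m³.
Wear depth h = V/A = 3.460e-09 / 3.537e-04 = 9.781e-06 m.

value=9.781e-06 m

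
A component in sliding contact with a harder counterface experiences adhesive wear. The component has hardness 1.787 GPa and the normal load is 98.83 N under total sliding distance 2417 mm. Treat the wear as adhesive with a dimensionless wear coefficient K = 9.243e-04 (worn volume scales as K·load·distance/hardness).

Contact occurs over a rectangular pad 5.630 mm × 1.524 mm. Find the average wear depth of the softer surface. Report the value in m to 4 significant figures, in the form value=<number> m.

Every step runs at exact precision — the intermediates appear rounded, and rounded once at the end, at 4 significant figures.
Convert: The distance L = 2417 mm = 2.417 m.
Convert: Hardness H = 1.787 GPa = 1.787e+09 Pa.
Convert: Pad sides 5.630 mm × 1.524 mm = 0.005630 m × 0.001524 m. Contact area A = 0.005630 m × 0.001524 m = 8.580e-06 m².
Restated in SI base units: W = 98.83 N, H = 1.787e+09 Pa, K = 9.243e-04.
The Archard volume V = K·W·L/H = 9.243e-04 · 98.83 · 2.417 / 1.787e+09 = 1.236e-10 m³.
Mean wear depth h = V/A = 1.236e-10 / 8.580e-06 = 1.440e-05 m.

value=1.440e-05 m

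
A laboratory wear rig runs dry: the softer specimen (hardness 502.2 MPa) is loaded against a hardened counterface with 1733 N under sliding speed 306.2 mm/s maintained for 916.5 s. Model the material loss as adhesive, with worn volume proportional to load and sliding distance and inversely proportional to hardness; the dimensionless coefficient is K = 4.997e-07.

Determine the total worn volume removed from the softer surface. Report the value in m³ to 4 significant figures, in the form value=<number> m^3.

Shown intermediates are rounded, and all working math maintains full float precision; a lone final rounding to 4 significant figures.
Sliding speed v = 306.2 mm/s = 0.3062 m/s. Total distance L = v·t = 0.3062 m/s × 916.5 s = 280.6 m.
Hardness H = 502.2 MPa = 5.022e+08 Pa.
SI base units throughout: W = 1733 N, H = 5.022e+08 Pa, K = 4.997e-07.
Wear volume V = K·W·L/H = 4.997e-07 · 1733 · 280.6 / 5.022e+08 = 4.839e-10 m³.

value=4.839e-10 m^3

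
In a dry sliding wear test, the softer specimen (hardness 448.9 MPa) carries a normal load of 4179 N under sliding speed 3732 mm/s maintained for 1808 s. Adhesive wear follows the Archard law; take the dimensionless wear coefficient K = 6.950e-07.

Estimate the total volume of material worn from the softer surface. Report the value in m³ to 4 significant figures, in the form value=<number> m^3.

value=4.366e-08 m^3

The intermediates are printed rounded, and all arithmetic keeps full float precision, and rounded once at the end, at four significant digits.
Convert: Sliding speed v = 3732 mm/s = 3.732 m/s. Sliding distance L = v·t = 3.732 m/s × 1808 s = 6747 m.
Convert: Hardness H = 448.9 MPa = 4.489e+08 Pa.
SI base units throughout: W = 4179 N, H = 4.489e+08 Pa, K = 6.950e-07.
By Archard's law, V = K·W·L/H = 6.950e-07 · 4179 · 6747 / 4.489e+08 = 4.366e-08 m³.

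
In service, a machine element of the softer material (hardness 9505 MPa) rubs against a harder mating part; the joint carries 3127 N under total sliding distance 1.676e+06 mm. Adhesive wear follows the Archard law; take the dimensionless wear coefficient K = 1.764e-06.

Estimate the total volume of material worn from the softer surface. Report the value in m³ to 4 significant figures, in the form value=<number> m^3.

Intermediate values are shown rounded. All arithmetic runs at full float precision, and rounded once at the end to 4 significant digits.
Convert: Total distance L = 1.676e+06 mm = 1676 m.
Convert: Hardness H = 9505 MPa = 9.505e+09 Pa.
SI base units throughout: W = 3127 N, H = 9.505e+09 Pa, K = 1.764e-06.
Archard relation: V = K·W·L/H = 1.764e-06 · 3127 · 1676 / 9.505e+09 = 9.726e-10 m³.

value=9.726e-10 m^3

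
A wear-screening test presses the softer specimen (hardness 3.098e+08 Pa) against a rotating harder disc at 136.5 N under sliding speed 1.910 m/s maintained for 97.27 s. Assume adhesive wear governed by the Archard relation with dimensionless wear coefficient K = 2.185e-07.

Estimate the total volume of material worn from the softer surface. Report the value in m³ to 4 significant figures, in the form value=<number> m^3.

Intermediates appear rounded, and the computation maintains full precision, and rounded just once: four significant digits.
Convert: The distance L = v·t = 1.910 m/s × 97.27 s = 185.8 m.
In SI base units, W = 136.5 N, H = 3.098e+08 Pa, K = 2.185e-07.
Worn volume V = K·W·L/H = 2.185e-07 · 136.5 · 185.8 / 3.098e+08 = 1.789e-11 m³.

value=1.789e-11 m^3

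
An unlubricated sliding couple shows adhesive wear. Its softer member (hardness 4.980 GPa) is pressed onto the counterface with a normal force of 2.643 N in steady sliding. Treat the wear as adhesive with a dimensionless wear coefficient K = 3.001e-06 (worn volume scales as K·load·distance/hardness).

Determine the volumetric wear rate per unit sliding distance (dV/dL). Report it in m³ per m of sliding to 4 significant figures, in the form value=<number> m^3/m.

value=1.593e-15 m^3/m

All working math maintains full precision. Intermediates appear rounded, and rounded just once: four significant digits.
Convert: Hardness H = 4.980 GPa = 4.980e+09 Pa.
Collected in SI base units: W = 2.643 N, H = 4.980e+09 Pa, K = 3.001e-06.
Rate of wear dV/dL = K·W/H, per unit distance: 3.001e-06 · 2.643 / 4.980e+09 = 1.593e-15 m³/m.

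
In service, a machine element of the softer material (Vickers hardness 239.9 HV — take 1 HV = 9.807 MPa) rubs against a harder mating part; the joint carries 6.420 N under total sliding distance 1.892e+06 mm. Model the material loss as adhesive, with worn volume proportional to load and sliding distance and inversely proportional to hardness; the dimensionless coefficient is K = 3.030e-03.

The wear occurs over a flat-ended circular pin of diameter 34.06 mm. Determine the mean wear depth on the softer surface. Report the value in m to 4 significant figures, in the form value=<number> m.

The computation keeps full float precision, and the intermediates are shown rounded; a single final rounding to 4 significant figures.
Sliding distance L = 1.892e+06 mm = 1892 m.
Hardness H = 239.9 HV × 9.807 MPa/HV = 2353 MPa = 2.353e+09 Pa.
Pin diameter d = 34.06 mm = 0.03406 m. Contact area A = π·d²/4 = π·(0.03406 m)²/4 = 9.111e-04 m².
In SI base units: W = 6.420 N, H = 2.353e+09 Pa, K = 3.030e-03.
Volume removed: V = K·W·L/H = 3.030e-03 · 6.420 · 1892 / 2.353e+09 = 1.564e-08 m³.
Depth of wear h = V/A = 1.564e-08 / 9.111e-04 = 1.717e-05 m.

value=1.717e-05 m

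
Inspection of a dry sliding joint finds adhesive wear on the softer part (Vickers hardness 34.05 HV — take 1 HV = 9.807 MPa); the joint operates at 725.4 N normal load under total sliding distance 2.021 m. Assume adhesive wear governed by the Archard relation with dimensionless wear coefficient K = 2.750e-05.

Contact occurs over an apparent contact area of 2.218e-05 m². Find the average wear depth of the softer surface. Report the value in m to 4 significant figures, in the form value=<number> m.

value=5.443e-06 m

The intermediates are displayed rounded — each operation holds exact precision, and a lone final rounding to four significant digits.
Hardness H = 34.05 HV × 9.807 MPa/HV = 333.9 MPa = 3.339e+08 Pa.
As SI base values: W = 725.4 N, H = 3.339e+08 Pa, K = 2.750e-05.
Archard volume V = K·W·L/H = 2.750e-05 · 725.4 · 2.021 / 3.339e+08 = 1.207e-10 m³.
Mean wear depth h = V/A = 1.207e-10 / 2.218e-05 = 5.443e-06 m.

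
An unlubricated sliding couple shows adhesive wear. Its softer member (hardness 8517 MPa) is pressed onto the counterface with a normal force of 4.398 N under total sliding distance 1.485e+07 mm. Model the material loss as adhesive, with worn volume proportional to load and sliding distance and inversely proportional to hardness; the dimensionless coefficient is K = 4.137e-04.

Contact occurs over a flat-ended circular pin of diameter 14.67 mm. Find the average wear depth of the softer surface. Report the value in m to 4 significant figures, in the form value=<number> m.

All arithmetic runs at full precision; the intermediates are displayed rounded. Rounded just once to 4 significant figures.
The distance L = 1.485e+07 mm = 1.485e+04 m.
Hardness H = 8517 MPa = 8.517e+09 Pa.
Pin diameter d = 14.67 mm = 0.01467 m. Contact area A = π·d²/4 = π·(0.01467 m)²/4 = 1.690e-04 m².
As SI base values: W = 4.398 N, H = 8.517e+09 Pa, K = 4.137e-04.
Archard volume V = K·W·L/H = 4.137e-04 · 4.398 · 1.485e+04 / 8.517e+09 = 3.172e-09 m³.
Wear depth h = V/A = 3.172e-09 / 1.690e-04 = 1.877e-05 m.

value=1.877e-05 m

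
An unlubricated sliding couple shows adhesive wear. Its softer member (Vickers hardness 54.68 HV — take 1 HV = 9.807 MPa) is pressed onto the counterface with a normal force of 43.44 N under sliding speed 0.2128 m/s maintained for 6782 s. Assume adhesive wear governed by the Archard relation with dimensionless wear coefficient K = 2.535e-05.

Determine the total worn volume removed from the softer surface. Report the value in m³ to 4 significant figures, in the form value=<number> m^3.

value=2.964e-09 m^3

The intermediates are displayed rounded, and all arithmetic maintains exact precision, and one final rounding to 4 significant digits.
Distance L = v·t = 0.2128 m/s × 6782 s = 1443 m.
Hardness H = 54.68 HV × 9.807 MPa/HV = 536.2 MPa = 5.362e+08 Pa.
Restated in SI base units: W = 43.44 N, H = 5.362e+08 Pa, K = 2.535e-05.
By Archard's law, V = K·W·L/H = 2.535e-05 · 43.44 · 1443 / 5.362e+08 = 2.964e-09 m³.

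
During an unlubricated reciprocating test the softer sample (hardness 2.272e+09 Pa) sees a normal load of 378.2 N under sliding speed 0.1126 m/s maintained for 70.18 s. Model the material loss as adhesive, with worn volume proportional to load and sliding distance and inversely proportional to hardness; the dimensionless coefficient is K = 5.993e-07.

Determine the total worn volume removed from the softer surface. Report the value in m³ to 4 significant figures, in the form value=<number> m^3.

value=7.883e-13 m^3

Displayed values are rounded, and the computation keeps full float precision, and one final rounding to four significant digits.
The distance L = v·t = 0.1126 m/s × 70.18 s = 7.902 m.
Restated in SI base units: W = 378.2 N, H = 2.272e+09 Pa, K = 5.993e-07.
Archard relation: V = K·W·L/H = 5.993e-07 · 378.2 · 7.902 / 2.272e+09 = 7.883e-13 m³.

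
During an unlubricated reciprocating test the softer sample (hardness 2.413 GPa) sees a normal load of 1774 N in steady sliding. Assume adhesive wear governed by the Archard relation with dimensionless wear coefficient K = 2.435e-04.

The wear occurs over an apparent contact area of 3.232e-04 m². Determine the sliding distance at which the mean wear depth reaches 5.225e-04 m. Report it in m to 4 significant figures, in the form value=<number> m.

value=943.3 m

Shown intermediates are rounded; each operation carries full precision — rounded once at the end: 4 significant digits.
Hardness H = 2.413 GPa = 2.413e+09 Pa.
Restated in SI base units: W = 1774 N, H = 2.413e+09 Pa, K = 2.435e-04.
Wearable volume V_lim = h_lim·A = 5.225e-04 · 3.232e-04 = 1.689e-07 m³.
Thus life L = V_lim·H/(K·W) = 1.689e-07 · 2.413e+09 / (2.435e-04 · 1774) = 943.3 m.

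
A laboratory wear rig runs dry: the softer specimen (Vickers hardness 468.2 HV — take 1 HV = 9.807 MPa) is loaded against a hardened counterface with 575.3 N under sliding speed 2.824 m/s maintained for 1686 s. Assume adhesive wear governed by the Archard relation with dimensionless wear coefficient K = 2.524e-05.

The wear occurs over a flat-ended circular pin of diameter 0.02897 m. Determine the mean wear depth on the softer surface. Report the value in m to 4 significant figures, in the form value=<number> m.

value=2.284e-05 m

Every step carries full precision; the intermediates are shown rounded; one final rounding, at four significant figures.
Distance L = v·t = 2.824 m/s × 1686 s = 4761 m.
Hardness H = 468.2 HV × 9.807 MPa/HV = 4592 MPa = 4.592e+09 Pa.
Contact area A = π·d²/4 = π·(0.02897 m)²/4 = 6.592e-04 m².
SI base units throughout: W = 575.3 N, H = 4.592e+09 Pa, K = 2.524e-05.
Wear volume V = K·W·L/H = 2.524e-05 · 575.3 · 4761 / 4.592e+09 = 1.506e-08 m³.
Mean depth h = V/A = 1.506e-08 / 6.592e-04 = 2.284e-05 m.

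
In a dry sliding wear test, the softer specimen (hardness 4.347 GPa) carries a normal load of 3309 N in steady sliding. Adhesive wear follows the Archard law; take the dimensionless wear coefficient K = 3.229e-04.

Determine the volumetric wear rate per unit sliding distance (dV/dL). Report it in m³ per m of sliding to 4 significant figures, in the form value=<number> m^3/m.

All working math maintains full float precision; intermediates are shown rounded. Rounded just once to 4 significant digits.
Hardness H = 4.347 GPa = 4.347e+09 Pa.
Working in SI base units: W = 3309 N, H = 4.347e+09 Pa, K = 3.229e-04.
Rate of wear dV/dL = K·W/H: 3.229e-04 · 3309 / 4.347e+09 = 2.458e-10 m³/m.

value=2.458e-10 m^3/m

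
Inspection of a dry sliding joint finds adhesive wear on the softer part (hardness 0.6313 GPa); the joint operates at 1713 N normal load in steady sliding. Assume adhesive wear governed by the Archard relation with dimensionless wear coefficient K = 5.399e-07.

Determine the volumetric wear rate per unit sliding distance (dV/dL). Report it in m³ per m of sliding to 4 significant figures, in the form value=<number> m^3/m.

All working math runs at full precision — intermediate values are printed rounded — a lone final rounding: four significant digits.
Convert: Hardness H = 0.6313 GPa = 6.313e+08 Pa.
In SI base units, W = 1713 N, H = 6.313e+08 Pa, K = 5.399e-07.
Volumetric rate dV/dL = K·W/H — distance-free: 5.399e-07 · 1713 / 6.313e+08 = 1.465e-12 m³/m.

value=1.465e-12 m^3/m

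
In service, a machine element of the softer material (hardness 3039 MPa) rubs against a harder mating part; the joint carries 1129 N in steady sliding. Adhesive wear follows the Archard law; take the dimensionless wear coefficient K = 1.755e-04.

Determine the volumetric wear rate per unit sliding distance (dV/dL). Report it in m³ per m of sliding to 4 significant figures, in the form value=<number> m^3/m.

The computation carries full precision; intermediates are shown rounded; rounded once at the end, at 4 significant figures.
Hardness H = 3039 MPa = 3.039e+09 Pa.
In SI base units, W = 1129 N, H = 3.039e+09 Pa, K = 1.755e-04.
Rate of wear dV/dL = K·W/H, per unit distance: 1.755e-04 · 1129 / 3.039e+09 = 6.520e-11 m³/m.

value=6.520e-11 m^3/m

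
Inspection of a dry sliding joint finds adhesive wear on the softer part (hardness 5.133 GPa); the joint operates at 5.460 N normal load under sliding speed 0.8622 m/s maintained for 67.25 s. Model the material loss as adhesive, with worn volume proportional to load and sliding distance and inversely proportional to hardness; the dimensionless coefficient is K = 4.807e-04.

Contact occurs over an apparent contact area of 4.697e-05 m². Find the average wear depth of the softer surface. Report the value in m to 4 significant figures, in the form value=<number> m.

All working math carries exact precision, and the intermediates are printed rounded, and rounded once at the end to 4 significant digits.
Convert: Sliding distance L = v·t = 0.8622 m/s × 67.25 s = 57.98 m.
Convert: Hardness H = 5.133 GPa = 5.133e+09 Pa.
Restated in SI base units: W = 5.460 N, H = 5.133e+09 Pa, K = 4.807e-04.
Volume removed: V = K·W·L/H = 4.807e-04 · 5.460 · 57.98 / 5.133e+09 = 2.965e-11 m³.
Depth h = V/A = 2.965e-11 / 4.697e-05 = 6.312e-07 m.

value=6.312e-07 m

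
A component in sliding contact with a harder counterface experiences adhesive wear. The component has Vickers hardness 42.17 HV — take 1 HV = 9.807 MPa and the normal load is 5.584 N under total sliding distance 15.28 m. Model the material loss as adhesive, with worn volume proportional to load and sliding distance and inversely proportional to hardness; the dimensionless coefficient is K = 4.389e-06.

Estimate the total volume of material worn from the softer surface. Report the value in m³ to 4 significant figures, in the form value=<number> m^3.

Intermediates are printed rounded — the algebra runs at full precision — a lone final rounding: 4 significant figures.
Hardness H = 42.17 HV × 9.807 MPa/HV = 413.6 MPa = 4.136e+08 Pa.
In SI base units: W = 5.584 N, H = 4.136e+08 Pa, K = 4.389e-06.
Wear volume V = K·W·L/H = 4.389e-06 · 5.584 · 15.28 / 4.136e+08 = 9.055e-13 m³.

value=9.055e-13 m^3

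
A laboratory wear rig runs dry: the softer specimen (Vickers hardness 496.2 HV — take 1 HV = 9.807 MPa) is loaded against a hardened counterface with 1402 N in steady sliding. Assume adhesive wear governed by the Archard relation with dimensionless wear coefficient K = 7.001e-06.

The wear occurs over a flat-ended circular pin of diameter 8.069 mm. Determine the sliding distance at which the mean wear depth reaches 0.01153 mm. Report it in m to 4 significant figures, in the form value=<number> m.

The intermediates are printed rounded, and each operation carries exact precision — a lone final rounding, at four significant figures.
Hardness H = 496.2 HV × 9.807 MPa/HV = 4866 MPa = 4.866e+09 Pa.
Pin diameter d = 8.069 mm = 0.008069 m. Contact area A = π·d²/4 = π·(0.008069 m)²/4 = 5.114e-05 m².
Depth limit h_lim = 0.01153 mm = 1.153e-05 m.
SI base units throughout: W = 1402 N, H = 4.866e+09 Pa, K = 7.001e-06.
Allowed volume V_lim = h_lim·A = 1.153e-05 · 5.114e-05 = 5.896e-10 m³.
Thus life L = V_lim·H/(K·W) = 5.896e-10 · 4.866e+09 / (7.001e-06 · 1402) = 292.3 m.

value=292.3 m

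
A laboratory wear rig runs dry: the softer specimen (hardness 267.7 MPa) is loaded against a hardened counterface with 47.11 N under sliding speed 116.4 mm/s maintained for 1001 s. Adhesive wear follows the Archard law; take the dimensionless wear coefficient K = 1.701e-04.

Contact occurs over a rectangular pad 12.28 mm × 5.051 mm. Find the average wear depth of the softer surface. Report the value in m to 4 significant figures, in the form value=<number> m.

value=5.623e-05 m

Intermediates are printed rounded. All arithmetic keeps full float precision. Rounded just once: 4 significant digits.
Sliding speed v = 116.4 mm/s = 0.1164 m/s. Total distance L = v·t = 0.1164 m/s × 1001 s = 116.5 m.
Hardness H = 267.7 MPa = 2.677e+08 Pa.
Pad sides 12.28 mm × 5.051 mm = 0.01228 m × 0.005051 m. Contact area A = 0.01228 m × 0.005051 m = 6.203e-05 m².
Restated in SI base units: W = 47.11 N, H = 2.677e+08 Pa, K = 1.701e-04.
Wear volume V = K·W·L/H = 1.701e-04 · 47.11 · 116.5 / 2.677e+08 = 3.488e-09 m³.
Mean depth h = V/A = 3.488e-09 / 6.203e-05 = 5.623e-05 m.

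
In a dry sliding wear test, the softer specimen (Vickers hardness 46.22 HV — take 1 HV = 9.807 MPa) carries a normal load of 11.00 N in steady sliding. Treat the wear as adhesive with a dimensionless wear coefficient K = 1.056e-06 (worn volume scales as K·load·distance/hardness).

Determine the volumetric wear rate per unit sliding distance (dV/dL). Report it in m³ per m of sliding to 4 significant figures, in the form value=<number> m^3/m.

value=2.563e-14 m^3/m

All arithmetic holds exact precision. Quoted intermediates are rounded — rounded just once to four significant figures.
Convert: Hardness H = 46.22 HV × 9.807 MPa/HV = 453.3 MPa = 4.533e+08 Pa.
Restated in SI base units: W = 11.00 N, H = 4.533e+08 Pa, K = 1.056e-06.
Volumetric rate dV/dL = K·W/H (no L dependence): 1.056e-06 · 11.00 / 4.533e+08 = 2.563e-14 m³/m.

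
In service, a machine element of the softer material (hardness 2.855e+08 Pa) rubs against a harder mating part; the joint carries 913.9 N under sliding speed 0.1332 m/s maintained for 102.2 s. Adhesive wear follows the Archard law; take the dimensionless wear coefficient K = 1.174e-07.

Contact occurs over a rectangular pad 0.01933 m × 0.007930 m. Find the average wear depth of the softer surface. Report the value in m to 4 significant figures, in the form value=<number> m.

The algebra holds full precision. Printed values are rounded — one final rounding: 4 significant figures.
Sliding distance L = v·t = 0.1332 m/s × 102.2 s = 13.61 m.
Contact area A = 0.01933 m × 0.007930 m = 1.533e-04 m².
As SI base values: W = 913.9 N, H = 2.855e+08 Pa, K = 1.174e-07.
The Archard volume V = K·W·L/H = 1.174e-07 · 913.9 · 13.61 / 2.855e+08 = 5.116e-12 m³.
Depth h = V/A = 5.116e-12 / 1.533e-04 = 3.337e-08 m.

value=3.337e-08 m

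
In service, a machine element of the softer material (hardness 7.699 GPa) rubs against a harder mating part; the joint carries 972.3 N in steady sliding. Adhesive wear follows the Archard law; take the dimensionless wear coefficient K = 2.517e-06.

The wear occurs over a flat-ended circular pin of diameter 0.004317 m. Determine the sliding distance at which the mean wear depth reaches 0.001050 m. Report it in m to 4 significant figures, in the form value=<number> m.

The computation carries full float precision — displayed values are rounded; one final rounding, at 4 significant figures.
Convert: Hardness H = 7.699 GPa = 7.699e+09 Pa.
Convert: Contact area A = π·d²/4 = π·(0.004317 m)²/4 = 1.464e-05 m².
Working in SI base units: W = 972.3 N, H = 7.699e+09 Pa, K = 2.517e-06.
Allowed volume V_lim = h_lim·A = 0.001050 · 1.464e-05 = 1.537e-08 m³.
Life L = V_lim·H/(K·W) = 1.537e-08 · 7.699e+09 / (2.517e-06 · 972.3) = 4.835e+04 m.

value=4.835e+04 m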